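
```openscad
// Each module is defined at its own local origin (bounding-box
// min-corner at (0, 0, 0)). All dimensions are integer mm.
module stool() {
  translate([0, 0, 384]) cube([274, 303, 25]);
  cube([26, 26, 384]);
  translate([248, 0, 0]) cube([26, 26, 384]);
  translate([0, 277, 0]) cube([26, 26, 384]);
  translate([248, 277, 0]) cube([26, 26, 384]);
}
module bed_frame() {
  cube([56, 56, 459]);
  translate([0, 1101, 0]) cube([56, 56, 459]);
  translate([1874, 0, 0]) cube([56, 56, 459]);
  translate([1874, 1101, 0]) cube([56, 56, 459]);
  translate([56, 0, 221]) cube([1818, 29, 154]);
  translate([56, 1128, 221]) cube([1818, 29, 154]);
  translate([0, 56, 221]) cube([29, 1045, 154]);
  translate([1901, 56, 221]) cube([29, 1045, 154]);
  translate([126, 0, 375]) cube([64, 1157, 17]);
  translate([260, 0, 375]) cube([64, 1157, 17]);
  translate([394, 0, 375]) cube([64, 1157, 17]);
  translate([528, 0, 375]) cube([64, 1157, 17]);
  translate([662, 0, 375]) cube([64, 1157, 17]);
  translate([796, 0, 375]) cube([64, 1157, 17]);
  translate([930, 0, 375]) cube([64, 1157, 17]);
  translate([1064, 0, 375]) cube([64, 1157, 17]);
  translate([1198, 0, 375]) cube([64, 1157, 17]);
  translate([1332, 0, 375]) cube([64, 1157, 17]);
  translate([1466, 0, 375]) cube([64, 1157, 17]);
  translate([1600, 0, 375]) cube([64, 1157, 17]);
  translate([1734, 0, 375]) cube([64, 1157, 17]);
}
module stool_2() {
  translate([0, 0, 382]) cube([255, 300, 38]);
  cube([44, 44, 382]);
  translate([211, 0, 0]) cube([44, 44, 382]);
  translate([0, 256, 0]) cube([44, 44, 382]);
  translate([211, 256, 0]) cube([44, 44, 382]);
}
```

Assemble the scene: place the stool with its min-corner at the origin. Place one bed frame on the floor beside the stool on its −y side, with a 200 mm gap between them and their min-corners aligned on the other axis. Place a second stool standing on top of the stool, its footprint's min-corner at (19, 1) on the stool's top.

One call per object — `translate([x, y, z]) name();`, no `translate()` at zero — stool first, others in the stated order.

stool();
translate([0, -1357, 0]) bed_frame();
translate([19, 1, 409]) stool_2();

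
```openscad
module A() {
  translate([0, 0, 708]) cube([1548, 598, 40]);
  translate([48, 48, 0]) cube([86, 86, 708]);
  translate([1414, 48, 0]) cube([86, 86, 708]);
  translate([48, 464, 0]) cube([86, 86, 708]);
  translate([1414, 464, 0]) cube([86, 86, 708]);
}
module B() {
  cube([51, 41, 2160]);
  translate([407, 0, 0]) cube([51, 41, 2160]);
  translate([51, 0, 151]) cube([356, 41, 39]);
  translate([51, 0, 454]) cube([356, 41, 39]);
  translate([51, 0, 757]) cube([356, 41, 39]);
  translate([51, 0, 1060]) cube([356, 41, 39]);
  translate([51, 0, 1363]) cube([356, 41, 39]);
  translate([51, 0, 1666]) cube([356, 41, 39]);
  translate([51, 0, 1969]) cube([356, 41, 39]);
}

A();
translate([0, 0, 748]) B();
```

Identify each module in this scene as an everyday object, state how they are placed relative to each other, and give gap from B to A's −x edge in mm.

The ladder's min-x is at 0; the table's min-x is 0; gap = 0 mm.

A is a table. B is a ladder. The ladder is on top of the table. The gap from the ladder to the table's −x edge is 0 mm.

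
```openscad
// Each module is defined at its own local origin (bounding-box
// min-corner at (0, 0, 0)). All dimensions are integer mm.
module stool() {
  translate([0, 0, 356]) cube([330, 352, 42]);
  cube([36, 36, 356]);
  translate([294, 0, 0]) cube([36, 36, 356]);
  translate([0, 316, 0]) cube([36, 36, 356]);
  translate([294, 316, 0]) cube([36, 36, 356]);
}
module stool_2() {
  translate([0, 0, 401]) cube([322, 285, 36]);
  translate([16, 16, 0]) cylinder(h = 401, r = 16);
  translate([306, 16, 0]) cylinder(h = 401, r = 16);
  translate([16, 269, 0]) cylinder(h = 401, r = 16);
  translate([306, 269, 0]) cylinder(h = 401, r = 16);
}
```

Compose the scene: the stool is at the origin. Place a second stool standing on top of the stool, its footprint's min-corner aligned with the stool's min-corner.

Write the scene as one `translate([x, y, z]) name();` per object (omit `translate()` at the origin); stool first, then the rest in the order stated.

stool();
translate([0, 0, 398]) stool_2();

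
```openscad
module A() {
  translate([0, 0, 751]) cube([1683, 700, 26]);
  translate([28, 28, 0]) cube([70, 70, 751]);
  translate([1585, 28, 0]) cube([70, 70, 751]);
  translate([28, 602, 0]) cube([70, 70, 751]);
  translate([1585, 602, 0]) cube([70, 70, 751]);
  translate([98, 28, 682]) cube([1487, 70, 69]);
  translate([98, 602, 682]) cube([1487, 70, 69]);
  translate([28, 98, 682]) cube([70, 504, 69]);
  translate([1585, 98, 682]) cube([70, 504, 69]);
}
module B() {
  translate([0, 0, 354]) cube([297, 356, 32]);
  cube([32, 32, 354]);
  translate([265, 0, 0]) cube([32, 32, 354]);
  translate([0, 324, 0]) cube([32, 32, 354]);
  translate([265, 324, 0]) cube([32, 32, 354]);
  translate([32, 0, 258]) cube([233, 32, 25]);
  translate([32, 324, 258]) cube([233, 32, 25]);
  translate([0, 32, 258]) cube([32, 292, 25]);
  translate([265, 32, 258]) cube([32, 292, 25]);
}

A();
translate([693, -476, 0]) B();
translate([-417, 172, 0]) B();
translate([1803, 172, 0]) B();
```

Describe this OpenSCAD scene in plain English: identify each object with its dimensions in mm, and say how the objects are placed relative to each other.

A is a table with a 1683×700 mm rectangular top, 26 mm thick, top surface at z = 777 mm, supported by four 70×70 mm square legs, each inset 28 mm from the nearest pair of top edges, running from the floor. Four apron rails, 70 mm thick and 69 mm tall, run between adjacent legs with their top edges flush with the underside of the top and their outer faces flush with the legs' outer faces.

B is a simple wooden stool: a rectangular seat 297 mm (x) by 356 mm (y), 32 mm thick, top face at z = 386 mm, on four square legs, each 32×32 mm in cross-section. The legs rest on z = 0, each flush with a corner of the seat. Four stretchers, 32 mm wide and 25 mm tall, connect adjacent legs with their undersides at z = 258 mm, each running between the inner faces of the legs it joins and aligned with the legs' outer faces on the other axis.

Three stools sit around the table at the −y, −x, +x sides.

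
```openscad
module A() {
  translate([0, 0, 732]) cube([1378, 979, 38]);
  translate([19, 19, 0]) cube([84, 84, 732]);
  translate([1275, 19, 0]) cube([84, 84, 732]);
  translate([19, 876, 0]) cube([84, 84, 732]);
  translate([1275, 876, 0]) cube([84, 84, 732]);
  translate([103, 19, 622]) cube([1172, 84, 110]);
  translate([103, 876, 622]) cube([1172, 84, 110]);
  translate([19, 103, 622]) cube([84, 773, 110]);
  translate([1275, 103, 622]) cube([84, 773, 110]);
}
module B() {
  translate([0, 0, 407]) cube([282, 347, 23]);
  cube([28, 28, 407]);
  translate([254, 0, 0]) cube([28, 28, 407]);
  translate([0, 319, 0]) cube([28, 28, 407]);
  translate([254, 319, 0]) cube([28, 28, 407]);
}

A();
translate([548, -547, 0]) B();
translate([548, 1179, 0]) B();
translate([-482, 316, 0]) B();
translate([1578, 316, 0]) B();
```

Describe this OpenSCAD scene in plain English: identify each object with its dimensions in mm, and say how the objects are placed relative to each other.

A is a table: top 1378 mm (x) × 979 mm (y), 38 mm thick, upper face at z = 770 mm, on four 84×84 mm square legs, each inset 19 mm from the nearest pair of top edges, running from z = 0 to the bottom of the top. Four apron rails, 84 mm thick and 110 mm tall, run between adjacent legs with their top edges flush with the underside of the top and their outer faces flush with the legs' outer faces.

B is a four-legged stool. The seat is a 282×347×23 mm slab whose top surface is at z = 430 mm; four square legs, each 28×28 mm in cross-section, run from the floor (z = 0) to the underside of the seat, each flush with a corner of the seat.

Four stools sit around the table at the −y, +y, −x, +x sides.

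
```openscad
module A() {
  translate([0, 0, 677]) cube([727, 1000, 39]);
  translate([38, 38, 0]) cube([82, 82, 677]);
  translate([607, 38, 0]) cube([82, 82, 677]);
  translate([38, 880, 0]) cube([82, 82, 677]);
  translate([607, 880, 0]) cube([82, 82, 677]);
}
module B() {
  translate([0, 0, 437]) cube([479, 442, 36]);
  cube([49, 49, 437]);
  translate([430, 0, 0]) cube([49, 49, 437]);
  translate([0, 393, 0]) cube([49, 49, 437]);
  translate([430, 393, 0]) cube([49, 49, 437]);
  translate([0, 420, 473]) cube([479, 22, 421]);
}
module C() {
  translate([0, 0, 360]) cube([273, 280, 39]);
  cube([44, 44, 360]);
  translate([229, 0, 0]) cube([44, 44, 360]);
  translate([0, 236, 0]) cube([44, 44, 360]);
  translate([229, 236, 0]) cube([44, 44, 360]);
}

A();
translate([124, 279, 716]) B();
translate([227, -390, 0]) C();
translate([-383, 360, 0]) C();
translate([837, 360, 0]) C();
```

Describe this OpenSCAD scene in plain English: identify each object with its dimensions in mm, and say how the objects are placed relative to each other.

A is a table: top 727 mm (x) × 1000 mm (y), 39 mm thick, upper face at z = 716 mm, on four 82×82 mm square legs, each inset 38 mm from the nearest pair of top edges, running from z = 0 to the bottom of the top.

B is a chair: 479×442 mm seat, 36 mm thick, top at z = 473 mm, on four 49 mm square corner legs flush with the seat edges. A 22 mm thick backrest slab spans the full seat width, extending 421 mm above the seat top, its back face flush with the seat's +y edge.

C is a four-legged stool. The seat is 273×280 mm, 39 mm thick, top at z = 399 mm. It stands on four square legs, each 44×44 mm in cross-section, from z = 0 to the seat underside, each flush with a corner of the seat.

The chair is on top of the table, centred. Three stools sit around the table at the −y, −x, +x sides.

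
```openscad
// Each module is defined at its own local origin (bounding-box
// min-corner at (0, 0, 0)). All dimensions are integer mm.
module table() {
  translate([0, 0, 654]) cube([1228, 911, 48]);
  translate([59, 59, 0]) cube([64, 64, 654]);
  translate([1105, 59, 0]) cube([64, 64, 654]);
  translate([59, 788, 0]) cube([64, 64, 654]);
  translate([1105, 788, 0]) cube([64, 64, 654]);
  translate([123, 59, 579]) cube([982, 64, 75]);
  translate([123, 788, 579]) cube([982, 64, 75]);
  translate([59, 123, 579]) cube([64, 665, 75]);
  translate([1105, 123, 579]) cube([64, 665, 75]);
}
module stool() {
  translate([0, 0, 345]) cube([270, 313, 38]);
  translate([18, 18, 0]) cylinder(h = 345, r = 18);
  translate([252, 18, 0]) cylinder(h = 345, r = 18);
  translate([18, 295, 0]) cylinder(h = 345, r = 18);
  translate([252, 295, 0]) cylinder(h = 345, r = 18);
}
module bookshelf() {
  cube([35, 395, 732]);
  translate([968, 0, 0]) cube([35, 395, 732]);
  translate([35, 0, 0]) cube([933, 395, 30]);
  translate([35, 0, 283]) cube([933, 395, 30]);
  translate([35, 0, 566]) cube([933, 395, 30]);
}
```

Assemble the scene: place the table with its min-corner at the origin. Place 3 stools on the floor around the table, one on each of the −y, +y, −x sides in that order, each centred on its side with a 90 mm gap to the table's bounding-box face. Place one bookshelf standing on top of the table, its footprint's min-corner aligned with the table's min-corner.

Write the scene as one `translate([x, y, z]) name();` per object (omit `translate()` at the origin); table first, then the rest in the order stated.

table();
translate([479, -403, 0]) stool();
translate([479, 1001, 0]) stool();
translate([-360, 299, 0]) stool();
translate([0, 0, 702]) bookshelf();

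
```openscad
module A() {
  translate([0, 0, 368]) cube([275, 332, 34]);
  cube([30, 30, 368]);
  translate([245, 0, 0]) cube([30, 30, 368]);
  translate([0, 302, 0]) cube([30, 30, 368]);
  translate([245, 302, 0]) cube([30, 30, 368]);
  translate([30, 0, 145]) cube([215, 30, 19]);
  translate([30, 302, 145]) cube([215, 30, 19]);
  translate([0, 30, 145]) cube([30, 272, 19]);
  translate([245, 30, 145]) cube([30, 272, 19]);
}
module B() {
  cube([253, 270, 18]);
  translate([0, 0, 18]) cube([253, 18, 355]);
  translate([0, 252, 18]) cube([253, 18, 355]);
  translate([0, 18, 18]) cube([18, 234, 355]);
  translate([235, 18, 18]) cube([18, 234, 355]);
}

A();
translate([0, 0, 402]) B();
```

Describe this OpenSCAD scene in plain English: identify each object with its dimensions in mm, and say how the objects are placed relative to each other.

A is a four-legged stool. The seat is a 275×332×34 mm slab whose top surface is at z = 402 mm; four square legs, each 30×30 mm in cross-section, run from the floor (z = 0) to the underside of the seat, each flush with a corner of the seat. Four stretchers, 30 mm wide and 19 mm tall, connect adjacent legs with their undersides at z = 145 mm, each running between the inner faces of the legs it joins and aligned with the legs' outer faces on the other axis.

B is an open-topped rectangular box: outside dimensions 253×270×373 mm, with a uniform wall and base thickness of 18 mm. The base is a full 253×270 slab on the floor; four walls sit on top of the base. The front and back walls (the −y and +y sides) span the full width; the two side walls fit between them.

The open box is on top of the stool.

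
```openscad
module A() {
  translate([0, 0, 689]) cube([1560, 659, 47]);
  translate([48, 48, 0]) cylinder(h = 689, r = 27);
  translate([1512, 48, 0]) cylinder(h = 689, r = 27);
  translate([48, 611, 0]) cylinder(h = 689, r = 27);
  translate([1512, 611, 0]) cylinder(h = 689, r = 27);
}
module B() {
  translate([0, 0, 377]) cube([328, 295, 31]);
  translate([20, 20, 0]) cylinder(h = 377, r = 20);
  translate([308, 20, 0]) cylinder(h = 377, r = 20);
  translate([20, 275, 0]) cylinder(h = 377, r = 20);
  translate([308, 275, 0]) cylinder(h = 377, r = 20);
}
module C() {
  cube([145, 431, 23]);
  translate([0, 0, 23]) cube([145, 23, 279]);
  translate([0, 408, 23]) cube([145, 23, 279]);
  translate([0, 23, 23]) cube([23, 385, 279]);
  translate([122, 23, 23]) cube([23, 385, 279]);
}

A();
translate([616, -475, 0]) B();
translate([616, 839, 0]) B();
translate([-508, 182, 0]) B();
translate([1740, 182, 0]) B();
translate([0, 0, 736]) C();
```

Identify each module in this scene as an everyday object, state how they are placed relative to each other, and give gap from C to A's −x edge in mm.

The open box's min-x is at 0; the table's min-x is 0; gap = 0 mm.

A is a table. B is a stool. C is an open box. Four stools sit around the table at the −y, +y, −x, +x sides. The open box is on top of the table. The gap from the open box to the table's −x edge is 0 mm.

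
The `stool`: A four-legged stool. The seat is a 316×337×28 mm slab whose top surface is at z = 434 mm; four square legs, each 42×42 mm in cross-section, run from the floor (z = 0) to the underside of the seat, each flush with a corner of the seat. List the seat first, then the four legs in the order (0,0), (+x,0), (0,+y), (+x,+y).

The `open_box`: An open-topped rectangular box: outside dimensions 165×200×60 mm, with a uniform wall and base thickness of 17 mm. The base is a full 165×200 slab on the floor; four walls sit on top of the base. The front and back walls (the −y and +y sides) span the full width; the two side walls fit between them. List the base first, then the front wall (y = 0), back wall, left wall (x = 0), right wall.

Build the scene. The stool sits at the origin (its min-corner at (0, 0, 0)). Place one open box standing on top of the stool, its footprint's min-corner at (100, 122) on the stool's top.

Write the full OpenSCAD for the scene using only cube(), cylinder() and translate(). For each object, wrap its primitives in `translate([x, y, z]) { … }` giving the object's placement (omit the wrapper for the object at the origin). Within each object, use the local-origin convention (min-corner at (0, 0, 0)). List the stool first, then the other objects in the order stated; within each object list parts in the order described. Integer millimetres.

translate([0, 0, 406]) cube([316, 337, 28]);
cube([42, 42, 406]);
translate([274, 0, 0]) cube([42, 42, 406]);
translate([0, 295, 0]) cube([42, 42, 406]);
translate([274, 295, 0]) cube([42, 42, 406]);
translate([100, 122, 434]) {
  cube([165, 200, 17]);
  translate([0, 0, 17]) cube([165, 17, 43]);
  translate([0, 183, 17]) cube([165, 17, 43]);
  translate([0, 17, 17]) cube([17, 166, 43]);
  translate([148, 17, 17]) cube([17, 166, 43]);
}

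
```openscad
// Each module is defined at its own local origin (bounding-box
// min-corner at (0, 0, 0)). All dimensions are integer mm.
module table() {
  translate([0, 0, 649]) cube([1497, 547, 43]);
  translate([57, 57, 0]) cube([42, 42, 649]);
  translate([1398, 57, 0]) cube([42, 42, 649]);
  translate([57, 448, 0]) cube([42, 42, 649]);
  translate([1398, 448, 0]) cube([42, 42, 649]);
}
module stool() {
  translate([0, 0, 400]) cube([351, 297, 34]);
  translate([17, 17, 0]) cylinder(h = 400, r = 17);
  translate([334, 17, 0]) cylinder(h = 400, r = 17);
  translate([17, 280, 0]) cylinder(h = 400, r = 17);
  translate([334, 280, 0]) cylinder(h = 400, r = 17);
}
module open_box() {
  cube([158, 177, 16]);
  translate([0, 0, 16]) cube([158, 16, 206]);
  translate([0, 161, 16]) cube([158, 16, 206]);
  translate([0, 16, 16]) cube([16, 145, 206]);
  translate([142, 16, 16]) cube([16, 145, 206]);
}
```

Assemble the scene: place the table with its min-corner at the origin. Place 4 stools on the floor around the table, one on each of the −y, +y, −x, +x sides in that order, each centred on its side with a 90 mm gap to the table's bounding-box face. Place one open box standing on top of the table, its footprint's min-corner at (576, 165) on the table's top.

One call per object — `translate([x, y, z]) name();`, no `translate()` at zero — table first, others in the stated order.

table();
translate([573, -387, 0]) stool();
translate([573, 637, 0]) stool();
translate([-441, 125, 0]) stool();
translate([1587, 125, 0]) stool();
translate([576, 165, 692]) open_box();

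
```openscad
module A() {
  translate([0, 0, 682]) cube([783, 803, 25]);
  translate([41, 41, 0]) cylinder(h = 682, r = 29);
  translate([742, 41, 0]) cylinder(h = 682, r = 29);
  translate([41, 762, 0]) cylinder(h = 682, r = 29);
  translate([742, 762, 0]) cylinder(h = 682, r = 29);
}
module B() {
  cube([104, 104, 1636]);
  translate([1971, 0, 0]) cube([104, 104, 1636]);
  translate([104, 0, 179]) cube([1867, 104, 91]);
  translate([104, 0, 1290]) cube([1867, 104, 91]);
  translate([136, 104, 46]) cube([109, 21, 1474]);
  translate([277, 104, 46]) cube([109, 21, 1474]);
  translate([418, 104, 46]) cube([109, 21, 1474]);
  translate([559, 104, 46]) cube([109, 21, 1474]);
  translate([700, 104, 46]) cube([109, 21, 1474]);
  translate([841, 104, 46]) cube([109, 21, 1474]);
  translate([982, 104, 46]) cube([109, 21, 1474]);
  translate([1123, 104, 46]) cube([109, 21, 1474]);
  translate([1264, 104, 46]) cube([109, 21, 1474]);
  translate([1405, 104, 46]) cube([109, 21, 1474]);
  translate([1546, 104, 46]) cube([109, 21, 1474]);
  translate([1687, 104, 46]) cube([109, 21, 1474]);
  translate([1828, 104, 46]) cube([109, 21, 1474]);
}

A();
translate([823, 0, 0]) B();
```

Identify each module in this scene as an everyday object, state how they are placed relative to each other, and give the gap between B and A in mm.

A is a table. B is a fence section. The fence section is on the floor beside the table on its +x side. The gap between the fence section and the table is 40 mm.

The fence section's nearest face is 40 mm from the table's +x face.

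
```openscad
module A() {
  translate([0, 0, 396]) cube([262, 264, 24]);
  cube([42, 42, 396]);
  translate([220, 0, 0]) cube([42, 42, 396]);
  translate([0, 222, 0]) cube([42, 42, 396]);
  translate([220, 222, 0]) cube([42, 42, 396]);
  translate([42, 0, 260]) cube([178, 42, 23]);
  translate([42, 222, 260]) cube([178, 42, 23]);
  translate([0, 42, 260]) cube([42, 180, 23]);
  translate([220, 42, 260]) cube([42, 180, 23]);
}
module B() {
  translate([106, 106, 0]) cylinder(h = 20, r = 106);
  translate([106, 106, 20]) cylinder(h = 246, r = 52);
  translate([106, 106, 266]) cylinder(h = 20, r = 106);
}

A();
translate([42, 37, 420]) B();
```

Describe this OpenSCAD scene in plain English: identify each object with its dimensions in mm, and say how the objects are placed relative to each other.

A is a simple wooden stool: a rectangular seat 262 mm (x) by 264 mm (y), 24 mm thick, top face at z = 420 mm, on four square legs, each 42×42 mm in cross-section. The legs rest on z = 0, each flush with a corner of the seat. Four stretchers, 42 mm wide and 23 mm tall, connect adjacent legs with their undersides at z = 260 mm, each running between the inner faces of the legs it joins and aligned with the legs' outer faces on the other axis.

B is a spool: two coaxial disc flanges of radius 106 mm and thickness 20 mm, joined by a core cylinder of radius 52 mm and height 246 mm. The lower flange rests on z = 0 and the three cylinders share a vertical axis.

The spool is on top of the stool.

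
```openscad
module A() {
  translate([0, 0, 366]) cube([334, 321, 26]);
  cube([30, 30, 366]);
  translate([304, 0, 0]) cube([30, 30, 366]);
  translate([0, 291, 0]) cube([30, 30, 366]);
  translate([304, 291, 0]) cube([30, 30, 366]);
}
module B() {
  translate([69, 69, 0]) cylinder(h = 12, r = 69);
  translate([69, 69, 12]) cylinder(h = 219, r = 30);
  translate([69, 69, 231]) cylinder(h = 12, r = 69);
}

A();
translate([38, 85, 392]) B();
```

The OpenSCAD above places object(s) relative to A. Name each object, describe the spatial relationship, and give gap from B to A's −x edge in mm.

The spool's min-x is at 38; the stool's min-x is 0; gap = 38 mm.

A is a stool. B is a spool. The spool is on top of the stool. The gap from the spool to the stool's −x edge is 38 mm.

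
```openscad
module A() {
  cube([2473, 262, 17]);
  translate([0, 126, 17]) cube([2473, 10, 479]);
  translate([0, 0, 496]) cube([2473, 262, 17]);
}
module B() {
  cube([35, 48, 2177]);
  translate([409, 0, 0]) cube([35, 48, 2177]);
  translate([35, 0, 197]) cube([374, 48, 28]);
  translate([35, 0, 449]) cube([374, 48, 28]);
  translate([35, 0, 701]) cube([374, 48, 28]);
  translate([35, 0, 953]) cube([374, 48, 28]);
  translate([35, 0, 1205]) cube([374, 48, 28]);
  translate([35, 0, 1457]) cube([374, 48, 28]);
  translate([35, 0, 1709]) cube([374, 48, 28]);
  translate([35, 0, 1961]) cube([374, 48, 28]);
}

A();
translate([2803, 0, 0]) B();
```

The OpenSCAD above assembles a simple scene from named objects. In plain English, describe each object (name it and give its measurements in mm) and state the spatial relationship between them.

A is an I-beam lying along x, 2473 mm long. Overall section height 513 mm. Two flanges 262 mm wide (y) and 17 mm thick, one on the floor and one at the top; a web 10 mm thick runs between them, centred on the flange width.

B is a wooden ladder with two side rails of 35×48 mm section and 2177 mm height, set 444 mm apart overall. Between them run 8 rectangular rungs (48 mm deep, 28 mm thick), front faces flush with the rails' −y face. The bottom of the first rung is 197 mm above the floor and each subsequent rung is 252 mm higher than the one below.

The ladder is on the floor beside the I-beam on its +x side.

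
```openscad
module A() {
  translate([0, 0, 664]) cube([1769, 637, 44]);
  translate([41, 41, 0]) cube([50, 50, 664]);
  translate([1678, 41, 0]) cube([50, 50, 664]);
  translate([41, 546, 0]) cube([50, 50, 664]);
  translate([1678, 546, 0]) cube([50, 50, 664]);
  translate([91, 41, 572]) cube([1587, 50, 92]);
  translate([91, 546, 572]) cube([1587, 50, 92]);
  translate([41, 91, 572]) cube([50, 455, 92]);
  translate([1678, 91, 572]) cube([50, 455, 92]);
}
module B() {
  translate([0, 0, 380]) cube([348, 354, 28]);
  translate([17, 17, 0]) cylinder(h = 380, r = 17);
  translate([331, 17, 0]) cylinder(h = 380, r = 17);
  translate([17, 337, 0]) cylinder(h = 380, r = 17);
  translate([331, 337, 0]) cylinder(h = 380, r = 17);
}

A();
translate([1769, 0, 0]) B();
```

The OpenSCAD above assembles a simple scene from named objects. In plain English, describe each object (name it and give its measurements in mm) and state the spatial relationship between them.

A is a table with a 1769×637 mm rectangular top, 44 mm thick, top surface at z = 708 mm, supported by four 50×50 mm square legs, each inset 41 mm from the nearest pair of top edges, running from the floor. Four apron rails, 50 mm thick and 92 mm tall, run between adjacent legs with their top edges flush with the underside of the top and their outer faces flush with the legs' outer faces.

B is a four-legged stool. The seat is a 348×354×28 mm slab whose top surface is at z = 408 mm; four round legs, each 34 mm in diameter, run from the floor (z = 0) to the underside of the seat, each leg's axis is inset half a diameter from the nearest pair of seat edges (so the leg's bounding box is flush with the corner).

The stool is against the table's +x side, with their −y faces flush.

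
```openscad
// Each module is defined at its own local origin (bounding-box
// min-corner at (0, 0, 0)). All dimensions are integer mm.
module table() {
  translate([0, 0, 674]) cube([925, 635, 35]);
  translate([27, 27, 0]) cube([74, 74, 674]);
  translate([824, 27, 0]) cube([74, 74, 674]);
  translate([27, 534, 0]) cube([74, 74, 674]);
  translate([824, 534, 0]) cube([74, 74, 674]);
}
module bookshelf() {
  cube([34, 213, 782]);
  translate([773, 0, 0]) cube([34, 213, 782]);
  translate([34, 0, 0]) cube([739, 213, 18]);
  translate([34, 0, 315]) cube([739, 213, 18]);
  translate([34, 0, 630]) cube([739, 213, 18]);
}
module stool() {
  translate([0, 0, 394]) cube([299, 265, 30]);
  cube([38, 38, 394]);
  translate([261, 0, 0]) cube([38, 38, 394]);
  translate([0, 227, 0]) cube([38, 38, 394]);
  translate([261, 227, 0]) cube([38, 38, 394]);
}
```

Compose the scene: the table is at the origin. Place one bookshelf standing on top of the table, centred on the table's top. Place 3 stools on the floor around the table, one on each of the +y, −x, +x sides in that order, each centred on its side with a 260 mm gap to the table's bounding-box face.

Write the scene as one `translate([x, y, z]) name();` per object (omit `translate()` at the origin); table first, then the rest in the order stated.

table();
translate([59, 211, 709]) bookshelf();
translate([313, 895, 0]) stool();
translate([-559, 185, 0]) stool();
translate([1185, 185, 0]) stool();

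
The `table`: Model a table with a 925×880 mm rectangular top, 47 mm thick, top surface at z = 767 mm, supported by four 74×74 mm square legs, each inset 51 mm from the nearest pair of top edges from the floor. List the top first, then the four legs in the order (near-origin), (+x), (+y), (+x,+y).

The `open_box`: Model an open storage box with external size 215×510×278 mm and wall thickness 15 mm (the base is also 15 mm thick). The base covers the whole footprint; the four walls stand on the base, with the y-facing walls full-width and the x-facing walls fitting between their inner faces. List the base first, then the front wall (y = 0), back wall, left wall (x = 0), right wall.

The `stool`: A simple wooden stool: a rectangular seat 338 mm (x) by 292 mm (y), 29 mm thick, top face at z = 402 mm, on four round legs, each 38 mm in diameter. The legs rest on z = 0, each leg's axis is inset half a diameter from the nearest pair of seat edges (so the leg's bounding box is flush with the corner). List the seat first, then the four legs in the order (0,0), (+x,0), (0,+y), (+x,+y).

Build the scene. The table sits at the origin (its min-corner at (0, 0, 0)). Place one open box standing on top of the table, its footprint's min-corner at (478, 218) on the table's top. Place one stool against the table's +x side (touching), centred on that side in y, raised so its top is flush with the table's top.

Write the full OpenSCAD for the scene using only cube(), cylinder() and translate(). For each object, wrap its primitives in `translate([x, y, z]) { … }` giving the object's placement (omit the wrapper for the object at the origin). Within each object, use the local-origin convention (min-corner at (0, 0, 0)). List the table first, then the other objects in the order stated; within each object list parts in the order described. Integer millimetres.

translate([0, 0, 720]) cube([925, 880, 47]);
translate([51, 51, 0]) cube([74, 74, 720]);
translate([800, 51, 0]) cube([74, 74, 720]);
translate([51, 755, 0]) cube([74, 74, 720]);
translate([800, 755, 0]) cube([74, 74, 720]);
translate([478, 218, 767]) {
  cube([215, 510, 15]);
  translate([0, 0, 15]) cube([215, 15, 263]);
  translate([0, 495, 15]) cube([215, 15, 263]);
  translate([0, 15, 15]) cube([15, 480, 263]);
  translate([200, 15, 15]) cube([15, 480, 263]);
}
translate([925, 294, 365]) {
  translate([0, 0, 373]) cube([338, 292, 29]);
  translate([19, 19, 0]) cylinder(h = 373, r = 19);
  translate([319, 19, 0]) cylinder(h = 373, r = 19);
  translate([19, 273, 0]) cylinder(h = 373, r = 19);
  translate([319, 273, 0]) cylinder(h = 373, r = 19);
}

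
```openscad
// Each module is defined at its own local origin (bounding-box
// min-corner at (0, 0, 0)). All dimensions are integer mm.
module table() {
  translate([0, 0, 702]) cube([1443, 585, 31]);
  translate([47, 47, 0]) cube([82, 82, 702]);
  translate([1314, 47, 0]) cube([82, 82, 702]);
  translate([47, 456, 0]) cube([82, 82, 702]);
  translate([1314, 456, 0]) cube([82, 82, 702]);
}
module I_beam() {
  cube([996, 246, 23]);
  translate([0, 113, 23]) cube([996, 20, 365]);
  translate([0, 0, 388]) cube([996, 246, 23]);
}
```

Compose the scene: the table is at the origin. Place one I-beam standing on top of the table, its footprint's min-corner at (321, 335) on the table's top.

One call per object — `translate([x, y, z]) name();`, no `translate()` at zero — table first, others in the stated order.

table();
translate([321, 335, 733]) I_beam();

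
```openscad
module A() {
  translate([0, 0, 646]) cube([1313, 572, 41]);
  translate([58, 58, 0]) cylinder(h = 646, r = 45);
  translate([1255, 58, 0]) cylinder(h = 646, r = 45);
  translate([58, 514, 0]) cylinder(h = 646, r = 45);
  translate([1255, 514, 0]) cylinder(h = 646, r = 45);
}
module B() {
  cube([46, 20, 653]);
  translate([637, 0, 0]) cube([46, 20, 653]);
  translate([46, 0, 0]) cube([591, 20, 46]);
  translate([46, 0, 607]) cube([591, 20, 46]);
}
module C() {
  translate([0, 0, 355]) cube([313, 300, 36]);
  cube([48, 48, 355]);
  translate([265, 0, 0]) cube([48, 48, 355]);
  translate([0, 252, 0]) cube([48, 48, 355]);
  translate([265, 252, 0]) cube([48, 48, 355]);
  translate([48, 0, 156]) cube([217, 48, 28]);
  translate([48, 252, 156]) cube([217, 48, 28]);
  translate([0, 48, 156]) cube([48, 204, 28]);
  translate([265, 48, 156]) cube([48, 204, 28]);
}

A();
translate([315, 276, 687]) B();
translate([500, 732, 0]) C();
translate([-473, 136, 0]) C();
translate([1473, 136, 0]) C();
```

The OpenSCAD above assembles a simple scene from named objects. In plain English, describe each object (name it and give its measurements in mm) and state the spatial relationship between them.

A is a table with a 1313×572 mm rectangular top, 41 mm thick, top surface at z = 687 mm, supported by four round legs of 90 mm diameter, each leg's bounding box inset 13 mm from the nearest pair of top edges, running from the floor.

B is a rectangular picture frame lying in the x–z plane (depth along y). The opening is 591 mm wide (x) by 561 mm tall (z), surrounded by a border 46 mm wide on all four sides. The frame is 20 mm deep and is made of two full-height vertical stiles with two horizontal rails fitted between them.

C is a four-legged stool. The seat is a 313×300×36 mm slab whose top surface is at z = 391 mm; four square legs, each 48×48 mm in cross-section, run from the floor (z = 0) to the underside of the seat, each flush with a corner of the seat. Four stretchers, 48 mm wide and 28 mm tall, connect adjacent legs with their undersides at z = 156 mm, each running between the inner faces of the legs it joins and aligned with the legs' outer faces on the other axis.

The picture frame is on top of the table, centred. Three stools sit around the table at the +y, −x, +x sides.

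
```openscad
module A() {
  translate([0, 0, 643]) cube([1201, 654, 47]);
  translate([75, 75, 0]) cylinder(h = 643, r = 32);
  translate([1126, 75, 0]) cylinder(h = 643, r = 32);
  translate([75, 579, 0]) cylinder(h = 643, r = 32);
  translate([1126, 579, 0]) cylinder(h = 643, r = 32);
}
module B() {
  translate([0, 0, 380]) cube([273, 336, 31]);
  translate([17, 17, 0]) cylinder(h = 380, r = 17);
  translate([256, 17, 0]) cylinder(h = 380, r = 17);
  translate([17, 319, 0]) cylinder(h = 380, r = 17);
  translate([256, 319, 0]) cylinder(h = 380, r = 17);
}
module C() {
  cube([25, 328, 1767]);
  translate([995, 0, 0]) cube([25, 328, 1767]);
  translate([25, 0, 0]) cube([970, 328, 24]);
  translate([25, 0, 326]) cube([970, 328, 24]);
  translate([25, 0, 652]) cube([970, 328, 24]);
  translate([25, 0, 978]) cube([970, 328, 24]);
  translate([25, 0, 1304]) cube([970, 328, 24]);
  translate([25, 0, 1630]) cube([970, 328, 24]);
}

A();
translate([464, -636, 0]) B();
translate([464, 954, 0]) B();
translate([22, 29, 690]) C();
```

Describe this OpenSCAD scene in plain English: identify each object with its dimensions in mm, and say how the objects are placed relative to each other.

A is a table with a 1201×654 mm rectangular top, 47 mm thick, top surface at z = 690 mm, supported by four round legs of 64 mm diameter, each leg's bounding box inset 43 mm from the nearest pair of top edges, running from the floor.

B is a four-legged stool. The seat is a 273×336×31 mm slab whose top surface is at z = 411 mm; four round legs, each 34 mm in diameter, run from the floor (z = 0) to the underside of the seat, each leg's axis is inset half a diameter from the nearest pair of seat edges (so the leg's bounding box is flush with the corner).

C is an open bookshelf. Two side panels, each 25 mm thick, 328 mm deep and 1767 mm tall, stand 1020 mm apart (outside-to-outside). Between them sit 6 shelves, each 24 mm thick and 328 mm deep, spanning the full gap between the sides. The bottom shelf rests on the floor (its underside at z = 0) and the clear gap between one shelf's top and the next shelf's underside is 302 mm.

Two stools sit around the table at the −y, +y sides. The bookshelf is on top of the table.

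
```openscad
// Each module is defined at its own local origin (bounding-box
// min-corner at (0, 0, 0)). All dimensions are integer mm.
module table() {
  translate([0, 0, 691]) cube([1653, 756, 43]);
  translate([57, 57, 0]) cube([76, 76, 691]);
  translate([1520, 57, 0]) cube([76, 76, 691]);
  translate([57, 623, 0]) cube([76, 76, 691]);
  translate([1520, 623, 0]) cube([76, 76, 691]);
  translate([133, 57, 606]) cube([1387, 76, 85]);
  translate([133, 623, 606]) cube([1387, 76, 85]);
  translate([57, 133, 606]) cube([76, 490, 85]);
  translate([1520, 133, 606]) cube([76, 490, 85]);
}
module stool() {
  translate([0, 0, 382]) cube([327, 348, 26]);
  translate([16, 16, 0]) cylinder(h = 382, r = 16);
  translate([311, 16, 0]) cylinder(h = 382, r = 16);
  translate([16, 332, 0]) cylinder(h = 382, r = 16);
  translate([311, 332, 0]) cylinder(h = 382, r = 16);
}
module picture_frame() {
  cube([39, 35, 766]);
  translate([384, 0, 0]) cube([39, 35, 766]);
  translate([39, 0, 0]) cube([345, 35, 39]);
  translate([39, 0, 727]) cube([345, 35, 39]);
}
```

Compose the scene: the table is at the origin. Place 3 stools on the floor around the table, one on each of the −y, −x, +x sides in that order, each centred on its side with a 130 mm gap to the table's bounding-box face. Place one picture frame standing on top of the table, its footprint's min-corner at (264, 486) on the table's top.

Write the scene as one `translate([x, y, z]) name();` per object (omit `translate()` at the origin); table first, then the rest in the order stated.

table();
translate([663, -478, 0]) stool();
translate([-457, 204, 0]) stool();
translate([1783, 204, 0]) stool();
translate([264, 486, 734]) picture_frame();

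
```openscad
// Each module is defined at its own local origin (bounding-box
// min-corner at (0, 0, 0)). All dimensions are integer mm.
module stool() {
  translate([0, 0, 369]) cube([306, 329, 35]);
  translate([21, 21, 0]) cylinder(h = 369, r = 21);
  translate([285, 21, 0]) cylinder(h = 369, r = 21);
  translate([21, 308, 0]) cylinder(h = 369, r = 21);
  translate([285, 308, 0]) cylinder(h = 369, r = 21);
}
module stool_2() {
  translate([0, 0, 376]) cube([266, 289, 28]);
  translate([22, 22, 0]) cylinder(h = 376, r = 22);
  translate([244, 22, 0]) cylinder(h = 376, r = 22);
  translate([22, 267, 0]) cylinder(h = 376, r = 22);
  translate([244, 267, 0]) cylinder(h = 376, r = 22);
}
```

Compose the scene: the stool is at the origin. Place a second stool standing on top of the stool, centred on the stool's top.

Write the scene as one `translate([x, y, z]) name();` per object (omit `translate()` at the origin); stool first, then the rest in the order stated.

stool();
translate([20, 20, 404]) stool_2();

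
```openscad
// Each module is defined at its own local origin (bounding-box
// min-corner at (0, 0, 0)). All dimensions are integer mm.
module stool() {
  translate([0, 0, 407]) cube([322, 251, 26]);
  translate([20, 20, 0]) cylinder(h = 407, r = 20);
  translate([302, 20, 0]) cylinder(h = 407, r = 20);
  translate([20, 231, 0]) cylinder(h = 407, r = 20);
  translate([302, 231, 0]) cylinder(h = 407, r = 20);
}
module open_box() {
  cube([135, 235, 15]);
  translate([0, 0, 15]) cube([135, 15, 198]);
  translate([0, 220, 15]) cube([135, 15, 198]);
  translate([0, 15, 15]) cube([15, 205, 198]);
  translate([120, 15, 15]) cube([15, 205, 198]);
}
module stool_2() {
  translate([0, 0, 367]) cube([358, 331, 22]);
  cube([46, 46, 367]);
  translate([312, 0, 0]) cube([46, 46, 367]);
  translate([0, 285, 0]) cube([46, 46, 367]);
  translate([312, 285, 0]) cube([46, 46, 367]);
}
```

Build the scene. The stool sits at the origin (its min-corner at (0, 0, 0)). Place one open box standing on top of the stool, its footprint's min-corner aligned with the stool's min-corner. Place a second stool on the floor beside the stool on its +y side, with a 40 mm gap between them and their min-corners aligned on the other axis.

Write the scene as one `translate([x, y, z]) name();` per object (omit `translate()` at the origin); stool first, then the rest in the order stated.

stool();
translate([0, 0, 433]) open_box();
translate([0, 291, 0]) stool_2();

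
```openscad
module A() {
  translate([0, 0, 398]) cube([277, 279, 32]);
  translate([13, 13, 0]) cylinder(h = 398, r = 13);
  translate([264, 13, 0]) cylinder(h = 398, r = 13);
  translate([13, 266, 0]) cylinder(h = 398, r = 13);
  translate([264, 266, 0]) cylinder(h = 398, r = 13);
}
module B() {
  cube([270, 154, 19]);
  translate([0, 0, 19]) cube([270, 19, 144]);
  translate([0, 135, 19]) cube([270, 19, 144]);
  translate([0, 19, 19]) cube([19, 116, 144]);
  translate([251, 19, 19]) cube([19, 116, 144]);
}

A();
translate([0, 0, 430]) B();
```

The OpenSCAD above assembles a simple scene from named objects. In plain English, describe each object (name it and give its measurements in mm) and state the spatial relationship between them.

A is a four-legged stool. The seat is 277×279 mm, 32 mm thick, top at z = 430 mm. It stands on four round legs, each 26 mm in diameter, from z = 0 to the seat underside, each leg's axis is inset half a diameter from the nearest pair of seat edges (so the leg's bounding box is flush with the corner).

B is an open storage box with external size 270×154×163 mm and wall thickness 19 mm (the base is also 19 mm thick). The base covers the whole footprint; the four walls stand on the base, with the y-facing walls full-width and the x-facing walls fitting between their inner faces.

The open box is on top of the stool.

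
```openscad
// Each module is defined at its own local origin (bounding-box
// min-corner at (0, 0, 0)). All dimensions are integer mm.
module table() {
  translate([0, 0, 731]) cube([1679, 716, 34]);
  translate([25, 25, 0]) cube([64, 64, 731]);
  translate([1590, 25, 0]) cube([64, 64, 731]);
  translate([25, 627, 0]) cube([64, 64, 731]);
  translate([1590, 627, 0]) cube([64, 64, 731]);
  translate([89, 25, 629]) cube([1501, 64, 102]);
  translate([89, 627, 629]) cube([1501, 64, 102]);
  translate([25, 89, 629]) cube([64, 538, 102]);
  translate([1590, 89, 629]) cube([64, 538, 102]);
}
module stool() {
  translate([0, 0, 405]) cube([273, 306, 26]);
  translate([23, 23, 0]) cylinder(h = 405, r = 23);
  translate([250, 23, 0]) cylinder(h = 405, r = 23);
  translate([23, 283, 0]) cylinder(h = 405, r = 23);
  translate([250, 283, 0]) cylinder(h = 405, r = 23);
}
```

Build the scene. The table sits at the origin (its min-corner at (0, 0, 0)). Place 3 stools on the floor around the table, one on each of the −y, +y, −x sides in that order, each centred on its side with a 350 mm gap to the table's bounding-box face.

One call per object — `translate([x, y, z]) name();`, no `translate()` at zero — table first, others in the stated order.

table();
translate([703, -656, 0]) stool();
translate([703, 1066, 0]) stool();
translate([-623, 205, 0]) stool();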